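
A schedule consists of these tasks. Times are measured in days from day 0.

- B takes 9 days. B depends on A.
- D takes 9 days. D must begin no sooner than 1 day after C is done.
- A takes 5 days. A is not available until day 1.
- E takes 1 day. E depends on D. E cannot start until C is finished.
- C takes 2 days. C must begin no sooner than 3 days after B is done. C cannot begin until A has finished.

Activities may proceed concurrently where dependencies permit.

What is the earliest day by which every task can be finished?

31

After its own release at day 1, A can start at day 1 and finishes at day 6.
B cannot begin until A (finishes day 6). It runs from day 6 to 6 + 9 = day 15.
C needs all of B (finishes day 15, plus 3-day gap → day 18); A (finishes day 6). That puts its earliest start at day 18; it finishes at 18 + 2 = day 20.
After C (finishes day 20, plus 1-day gap → day 21), D can start at day 21 and finishes at day 30.
E cannot start until D (finishes day 30); C (finishes day 20). The controlling bound is day 30, so E finishes at 30 + 1 = day 31.
All tasks are finished once the last one completes. Finish times: A at 6, B at 15, C at 20, D at 30, E at 31. The latest is day 31.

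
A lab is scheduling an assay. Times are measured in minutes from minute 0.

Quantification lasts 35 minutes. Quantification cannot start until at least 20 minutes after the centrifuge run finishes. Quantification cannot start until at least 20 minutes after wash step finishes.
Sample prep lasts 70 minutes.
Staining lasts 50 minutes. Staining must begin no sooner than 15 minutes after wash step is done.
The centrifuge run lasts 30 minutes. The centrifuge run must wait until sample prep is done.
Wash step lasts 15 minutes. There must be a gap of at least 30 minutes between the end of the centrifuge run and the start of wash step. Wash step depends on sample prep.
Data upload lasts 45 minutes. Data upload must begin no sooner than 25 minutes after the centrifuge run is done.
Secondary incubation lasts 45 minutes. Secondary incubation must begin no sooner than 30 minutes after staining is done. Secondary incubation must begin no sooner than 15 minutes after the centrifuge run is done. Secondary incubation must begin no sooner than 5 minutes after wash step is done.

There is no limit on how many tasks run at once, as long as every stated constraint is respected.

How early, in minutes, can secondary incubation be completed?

285

Nothing blocks sample prep, so it runs from minute 0 to minute 70.
The centrifuge run cannot begin until sample prep (finishes minute 70). It runs from minute 70 to 70 + 30 = minute 100.
Wash step needs all of the centrifuge run (finishes minute 100, plus 30-minute gap → minute 130); sample prep (finishes minute 70). That puts its earliest start at minute 130; it finishes at 130 + 15 = minute 145.
Staining waits on wash step (finishes minute 145, plus 15-minute gap → minute 160), so it starts at minute 160 and finishes at 160 + 50 = minute 210.
Secondary incubation has to wait for staining (finishes minute 210, plus 30-minute gap → minute 240); the centrifuge run (finishes minute 100, plus 15-minute gap → minute 115); wash step (finishes minute 145, plus 5-minute gap → minute 150). The latest of these is minute 240, so secondary incubation runs minute 240 to 240 + 45 = minute 285.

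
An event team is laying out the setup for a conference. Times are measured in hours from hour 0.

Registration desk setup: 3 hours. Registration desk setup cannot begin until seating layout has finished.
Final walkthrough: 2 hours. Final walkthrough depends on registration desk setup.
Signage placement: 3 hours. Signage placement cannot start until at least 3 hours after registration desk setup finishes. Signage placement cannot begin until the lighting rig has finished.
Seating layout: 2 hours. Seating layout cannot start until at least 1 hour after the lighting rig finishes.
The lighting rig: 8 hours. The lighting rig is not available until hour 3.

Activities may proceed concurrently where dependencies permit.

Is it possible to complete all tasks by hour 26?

The lighting rig cannot begin until its own release at hour 3. It runs from hour 3 to 3 + 8 = hour 11.
Seating layout cannot begin until the lighting rig (finishes hour 11, plus 1-hour gap → hour 12). It runs from hour 12 to 12 + 2 = hour 14.
Registration desk setup cannot begin until seating layout (finishes hour 14). It runs from hour 14 to 14 + 3 = hour 17.
Final walkthrough waits on registration desk setup (finishes hour 17), so it starts at hour 17 and finishes at 17 + 2 = hour 19.
Signage placement needs all of registration desk setup (finishes hour 17, plus 3-hour gap → hour 20); the lighting rig (finishes hour 11). That puts its earliest start at hour 20; it finishes at 20 + 3 = hour 23.
Every task is finished by hour 23, which is no later than the deadline of 26, so the schedule is feasible.

Yes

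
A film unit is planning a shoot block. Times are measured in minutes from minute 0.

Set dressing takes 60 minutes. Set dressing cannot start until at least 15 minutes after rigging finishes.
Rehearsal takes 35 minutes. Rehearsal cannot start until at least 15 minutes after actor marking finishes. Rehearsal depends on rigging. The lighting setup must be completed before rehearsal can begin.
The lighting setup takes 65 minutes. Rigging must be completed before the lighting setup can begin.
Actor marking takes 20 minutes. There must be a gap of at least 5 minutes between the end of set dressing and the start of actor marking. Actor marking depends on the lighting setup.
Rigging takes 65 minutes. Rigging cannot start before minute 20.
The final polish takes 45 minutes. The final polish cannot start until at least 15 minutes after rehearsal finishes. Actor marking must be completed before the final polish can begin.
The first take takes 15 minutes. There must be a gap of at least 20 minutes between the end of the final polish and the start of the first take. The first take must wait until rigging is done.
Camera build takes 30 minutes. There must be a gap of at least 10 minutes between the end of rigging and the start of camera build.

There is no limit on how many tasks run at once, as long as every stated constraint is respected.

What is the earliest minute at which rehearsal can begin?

Rigging cannot begin until its own release at minute 20. It runs from minute 20 to 20 + 65 = minute 85.
After rigging (finishes minute 85), the lighting setup can start at minute 85 and finishes at minute 150.
After rigging (finishes minute 85, plus 15-minute gap → minute 100), set dressing can start at minute 100 and finishes at minute 160.
Actor marking has to wait for set dressing (finishes minute 160, plus 5-minute gap → minute 165); the lighting setup (finishes minute 150). The latest of these is minute 165, so actor marking runs minute 165 to 165 + 20 = minute 185.
Rehearsal waits on actor marking (finishes minute 185, plus 15-minute gap → minute 200); rigging (finishes minute 85); the lighting setup (finishes minute 150). The latest of these is minute 200, which is the earliest rehearsal can start.

200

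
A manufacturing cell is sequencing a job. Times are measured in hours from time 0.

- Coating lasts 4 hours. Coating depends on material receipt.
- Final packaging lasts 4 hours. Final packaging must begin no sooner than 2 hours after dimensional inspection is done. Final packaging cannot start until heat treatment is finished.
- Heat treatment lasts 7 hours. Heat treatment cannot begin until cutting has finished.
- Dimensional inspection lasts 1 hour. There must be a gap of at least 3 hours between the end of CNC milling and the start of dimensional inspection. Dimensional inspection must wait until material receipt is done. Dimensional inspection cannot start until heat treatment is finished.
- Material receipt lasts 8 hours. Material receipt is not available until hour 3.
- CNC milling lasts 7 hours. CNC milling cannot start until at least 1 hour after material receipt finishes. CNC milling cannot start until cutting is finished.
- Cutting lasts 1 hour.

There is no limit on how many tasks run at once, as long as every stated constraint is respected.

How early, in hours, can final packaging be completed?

Cutting can start immediately at hour 0; it finishes at hour 1.
Heat treatment waits on cutting (finishes hour 1), so it starts at hour 1 and finishes at 1 + 7 = hour 8.
Material receipt waits on its own release at hour 3, so it starts at hour 3 and finishes at 3 + 8 = hour 11.
CNC milling needs all of material receipt (finishes hour 11, plus 1-hour gap → hour 12); cutting (finishes hour 1). That puts its earliest start at hour 12; it finishes at 12 + 7 = hour 19.
Dimensional inspection has to wait for CNC milling (finishes hour 19, plus 3-hour gap → hour 22); material receipt (finishes hour 11); heat treatment (finishes hour 8). The latest of these is hour 22, so dimensional inspection runs hour 22 to 22 + 1 = hour 23.
Final packaging needs all of dimensional inspection (finishes hour 23, plus 2-hour gap → hour 25); heat treatment (finishes hour 8). That puts its earliest start at hour 25; it finishes at 25 + 4 = hour 29.

29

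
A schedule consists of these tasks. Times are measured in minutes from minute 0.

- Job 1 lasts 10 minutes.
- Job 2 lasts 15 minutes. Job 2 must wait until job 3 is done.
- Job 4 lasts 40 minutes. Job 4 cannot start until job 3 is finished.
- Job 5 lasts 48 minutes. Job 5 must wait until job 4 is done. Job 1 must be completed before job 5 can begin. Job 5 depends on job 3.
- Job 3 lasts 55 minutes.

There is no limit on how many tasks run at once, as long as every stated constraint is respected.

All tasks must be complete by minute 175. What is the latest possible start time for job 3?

32

Job 5 must finish by minute 175; it takes 48 minutes, so it must start by 175 − 48 = minute 127.
To finish by minute 175, job 2 (duration 15) must start no later than minute 160.
Job 4 must finish before job 5 (must start by minute 127). With a 40-minute duration, job 4 must start by 127 − 40 = minute 87.
Job 3 has several dependents: job 2 (must start by minute 160); job 4 (must start by minute 87); job 5 (must start by minute 127). The earliest of those limits is minute 87, so job 3 must start by 87 − 55 = minute 32.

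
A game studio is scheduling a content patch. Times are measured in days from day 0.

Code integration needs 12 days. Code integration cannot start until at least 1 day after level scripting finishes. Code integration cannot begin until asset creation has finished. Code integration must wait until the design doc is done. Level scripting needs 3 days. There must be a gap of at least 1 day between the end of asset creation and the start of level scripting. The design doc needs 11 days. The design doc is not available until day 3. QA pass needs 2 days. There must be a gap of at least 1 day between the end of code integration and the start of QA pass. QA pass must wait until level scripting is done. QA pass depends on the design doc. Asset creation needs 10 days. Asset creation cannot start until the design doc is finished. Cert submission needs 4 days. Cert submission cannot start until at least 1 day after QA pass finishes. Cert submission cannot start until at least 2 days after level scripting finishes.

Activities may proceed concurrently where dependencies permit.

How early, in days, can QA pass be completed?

44

The design doc cannot begin until its own release at day 3. It runs from day 3 to 3 + 11 = day 14.
Asset creation cannot begin until the design doc (finishes day 14). It runs from day 14 to 14 + 10 = day 24.
After asset creation (finishes day 24, plus 1-day gap → day 25), level scripting can start at day 25 and finishes at day 28.
Code integration needs all of level scripting (finishes day 28, plus 1-day gap → day 29); asset creation (finishes day 24); the design doc (finishes day 14). That puts its earliest start at day 29; it finishes at 29 + 12 = day 41.
QA pass has to wait for code integration (finishes day 41, plus 1-day gap → day 42); level scripting (finishes day 28); the design doc (finishes day 14). The latest of these is day 42, so QA pass runs day 42 to 42 + 2 = day 44.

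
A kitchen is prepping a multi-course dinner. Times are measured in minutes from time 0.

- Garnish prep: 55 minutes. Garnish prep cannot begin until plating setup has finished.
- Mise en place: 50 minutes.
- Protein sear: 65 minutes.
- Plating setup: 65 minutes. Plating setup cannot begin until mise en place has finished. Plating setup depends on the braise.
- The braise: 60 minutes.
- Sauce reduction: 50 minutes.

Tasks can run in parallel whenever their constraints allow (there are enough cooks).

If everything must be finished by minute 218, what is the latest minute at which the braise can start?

Garnish prep must finish by minute 218; it takes 55 minutes, so it must start by 218 − 55 = minute 163.
Plating setup feeds into garnish prep (must start by minute 163); so plating setup must finish by minute 163 and therefore start by minute 98.
Since plating setup (must start by minute 98) depends on it, the braise must finish by minute 98. Backing off its 60-minute duration gives a latest start of minute 38.

38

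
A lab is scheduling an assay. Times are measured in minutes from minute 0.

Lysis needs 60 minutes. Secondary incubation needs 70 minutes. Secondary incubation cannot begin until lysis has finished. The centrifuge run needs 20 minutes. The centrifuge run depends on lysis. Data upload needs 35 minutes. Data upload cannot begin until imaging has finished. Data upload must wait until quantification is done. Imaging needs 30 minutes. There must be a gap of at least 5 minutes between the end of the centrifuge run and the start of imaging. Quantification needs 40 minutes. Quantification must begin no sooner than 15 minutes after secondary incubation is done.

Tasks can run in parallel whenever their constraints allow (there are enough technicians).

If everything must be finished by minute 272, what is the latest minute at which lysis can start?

Data upload has no dependents, so it just needs to finish by minute 272. Starting by 272 − 35 = minute 237 achieves that.
Since data upload (must start by minute 237) depends on it, imaging must finish by minute 237. Backing off its 30-minute duration gives a latest start of minute 207.
Since imaging (must start by minute 207, minus 5-minute gap → minute 202) depends on it, the centrifuge run must finish by minute 202. Backing off its 20-minute duration gives a latest start of minute 182.
Quantification must finish before data upload (must start by minute 237). With a 40-minute duration, quantification must start by 237 − 40 = minute 197.
Secondary incubation has to be done before quantification (must start by minute 197, minus 15-minute gap → minute 182). That means finishing by minute 182, i.e. starting by 182 − 70 = minute 112.
For lysis: the centrifuge run (must start by minute 182); secondary incubation (must start by minute 112). The most restrictive is minute 112; with a 60-minute duration, lysis must start by minute 52.

52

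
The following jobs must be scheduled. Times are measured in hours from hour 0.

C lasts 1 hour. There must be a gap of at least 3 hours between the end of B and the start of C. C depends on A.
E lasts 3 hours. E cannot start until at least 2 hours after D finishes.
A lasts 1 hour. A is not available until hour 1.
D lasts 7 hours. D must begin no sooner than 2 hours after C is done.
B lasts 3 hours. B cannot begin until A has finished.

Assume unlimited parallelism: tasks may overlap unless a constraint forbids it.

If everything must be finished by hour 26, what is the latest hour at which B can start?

5

To finish by hour 26, E (duration 3) must start no later than hour 23.
D must finish before E (must start by hour 23, minus 2-hour gap → hour 21). With a 7-hour duration, D must start by 21 − 7 = hour 14.
C feeds into D (must start by hour 14, minus 2-hour gap → hour 12); so C must finish by hour 12 and therefore start by hour 11.
B must finish before C (must start by hour 11, minus 3-hour gap → hour 8). With a 3-hour duration, B must start by 8 − 3 = hour 5.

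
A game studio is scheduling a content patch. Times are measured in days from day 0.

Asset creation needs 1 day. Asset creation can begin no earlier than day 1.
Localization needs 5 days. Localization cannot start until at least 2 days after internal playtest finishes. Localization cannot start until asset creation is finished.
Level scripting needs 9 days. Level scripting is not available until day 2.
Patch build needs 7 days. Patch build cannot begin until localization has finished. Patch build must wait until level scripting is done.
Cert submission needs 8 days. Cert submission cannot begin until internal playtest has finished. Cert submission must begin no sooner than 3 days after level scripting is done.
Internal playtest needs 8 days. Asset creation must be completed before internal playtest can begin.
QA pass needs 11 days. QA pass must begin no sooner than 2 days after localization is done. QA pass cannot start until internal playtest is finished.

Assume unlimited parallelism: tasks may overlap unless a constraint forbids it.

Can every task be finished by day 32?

Yes

Level scripting cannot begin until its own release at day 2. It runs from day 2 to 2 + 9 = day 11.
After its own release at day 1, asset creation can start at day 1 and finishes at day 2.
After asset creation (finishes day 2), internal playtest can start at day 2 and finishes at day 10.
Cert submission has to wait for internal playtest (finishes day 10); level scripting (finishes day 11, plus 3-day gap → day 14). The latest of these is day 14, so cert submission runs day 14 to 14 + 8 = day 22.
Localization cannot start until internal playtest (finishes day 10, plus 2-day gap → day 12); asset creation (finishes day 2). The controlling bound is day 12, so localization finishes at 12 + 5 = day 17.
Patch build needs all of localization (finishes day 17); level scripting (finishes day 11). That puts its earliest start at day 17; it finishes at 17 + 7 = day 24.
For QA pass: localization (finishes day 17, plus 2-day gap → day 19); internal playtest (finishes day 10). Taking the maximum gives a start of day 19, and it finishes at 19 + 11 = day 30.
Every task is finished by day 30, which is no later than the deadline of 32, so the schedule is feasible.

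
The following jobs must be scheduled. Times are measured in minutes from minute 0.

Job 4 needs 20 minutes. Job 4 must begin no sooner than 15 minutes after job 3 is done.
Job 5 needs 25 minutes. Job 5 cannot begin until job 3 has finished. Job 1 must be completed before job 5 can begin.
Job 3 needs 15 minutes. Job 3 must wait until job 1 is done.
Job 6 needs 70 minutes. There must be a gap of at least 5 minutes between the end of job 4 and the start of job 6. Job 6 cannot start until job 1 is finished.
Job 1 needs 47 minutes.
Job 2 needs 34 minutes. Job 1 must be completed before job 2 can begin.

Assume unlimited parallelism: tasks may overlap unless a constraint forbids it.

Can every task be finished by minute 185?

Yes

Job 1 has no prerequisites, so it starts at minute 0 and finishes at minute 47.
After job 1 (finishes minute 47), job 3 can start at minute 47 and finishes at minute 62.
For job 5: job 3 (finishes minute 62); job 1 (finishes minute 47). Taking the maximum gives a start of minute 62, and it finishes at 62 + 25 = minute 87.
Job 4 waits on job 3 (finishes minute 62, plus 15-minute gap → minute 77), so it starts at minute 77 and finishes at 77 + 20 = minute 97.
For job 6: job 4 (finishes minute 97, plus 5-minute gap → minute 102); job 1 (finishes minute 47). Taking the maximum gives a start of minute 102, and it finishes at 102 + 70 = minute 172.
Job 2 waits on job 1 (finishes minute 47), so it starts at minute 47 and finishes at 47 + 34 = minute 81.
Every task is finished by minute 172, which is no later than the deadline of 185, so the schedule is feasible.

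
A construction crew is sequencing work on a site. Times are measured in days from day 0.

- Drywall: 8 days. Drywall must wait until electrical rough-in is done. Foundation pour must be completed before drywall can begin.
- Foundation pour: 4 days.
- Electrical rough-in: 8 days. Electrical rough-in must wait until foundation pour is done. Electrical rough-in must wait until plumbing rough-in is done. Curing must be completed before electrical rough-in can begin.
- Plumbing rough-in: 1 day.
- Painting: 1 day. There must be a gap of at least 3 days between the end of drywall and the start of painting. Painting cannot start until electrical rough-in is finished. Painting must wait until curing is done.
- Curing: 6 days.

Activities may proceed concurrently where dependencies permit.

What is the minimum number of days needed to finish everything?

26

Nothing blocks plumbing rough-in, so it runs from day 0 to day 1.
Nothing blocks curing, so it runs from day 0 to day 6.
Foundation pour has no prerequisites, so it starts at day 0 and finishes at day 4.
Electrical rough-in has to wait for foundation pour (finishes day 4); plumbing rough-in (finishes day 1); curing (finishes day 6). The latest of these is day 6, so electrical rough-in runs day 6 to 6 + 8 = day 14.
For drywall: electrical rough-in (finishes day 14); foundation pour (finishes day 4). Taking the maximum gives a start of day 14, and it finishes at 14 + 8 = day 22.
For painting: drywall (finishes day 22, plus 3-day gap → day 25); electrical rough-in (finishes day 14); curing (finishes day 6). Taking the maximum gives a start of day 25, and it finishes at 25 + 1 = day 26.
All tasks are finished once the last one completes. Finish times: Foundation pour at 4, Curing at 6, Plumbing rough-in at 1, Electrical rough-in at 14, Drywall at 22, Painting at 26. The latest is day 26.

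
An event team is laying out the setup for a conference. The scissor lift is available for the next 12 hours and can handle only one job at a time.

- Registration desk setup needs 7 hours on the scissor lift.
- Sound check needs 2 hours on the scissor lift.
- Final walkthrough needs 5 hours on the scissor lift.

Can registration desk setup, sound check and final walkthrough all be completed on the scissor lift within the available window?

No

Running back to back, the jobs need 7 + 2 + 5 = 14 hours on the scissor lift.
Since 14 > 12, they cannot all fit.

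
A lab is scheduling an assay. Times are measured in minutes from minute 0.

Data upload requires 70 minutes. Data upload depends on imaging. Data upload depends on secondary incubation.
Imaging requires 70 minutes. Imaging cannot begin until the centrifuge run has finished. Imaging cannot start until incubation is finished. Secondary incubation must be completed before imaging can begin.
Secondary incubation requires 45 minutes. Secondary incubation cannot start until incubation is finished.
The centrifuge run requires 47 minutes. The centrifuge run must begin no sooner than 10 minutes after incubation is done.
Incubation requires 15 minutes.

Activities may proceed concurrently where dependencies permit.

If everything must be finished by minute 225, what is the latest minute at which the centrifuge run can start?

To finish by minute 225, data upload (duration 70) must start no later than minute 155.
Imaging must finish before data upload (must start by minute 155). With a 70-minute duration, imaging must start by 155 − 70 = minute 85.
The centrifuge run must finish before imaging (must start by minute 85). With a 47-minute duration, the centrifuge run must start by 85 − 47 = minute 38.

38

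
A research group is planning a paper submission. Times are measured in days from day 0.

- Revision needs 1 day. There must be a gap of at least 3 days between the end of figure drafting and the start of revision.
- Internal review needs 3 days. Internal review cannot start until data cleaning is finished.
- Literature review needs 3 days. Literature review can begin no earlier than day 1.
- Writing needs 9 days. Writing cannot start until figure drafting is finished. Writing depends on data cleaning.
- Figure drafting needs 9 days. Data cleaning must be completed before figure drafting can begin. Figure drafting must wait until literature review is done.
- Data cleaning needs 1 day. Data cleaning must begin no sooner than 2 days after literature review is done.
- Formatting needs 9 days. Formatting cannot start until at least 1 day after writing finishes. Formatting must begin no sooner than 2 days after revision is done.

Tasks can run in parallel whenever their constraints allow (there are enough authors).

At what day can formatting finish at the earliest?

Literature review cannot begin until its own release at day 1. It runs from day 1 to 1 + 3 = day 4.
After literature review (finishes day 4, plus 2-day gap → day 6), data cleaning can start at day 6 and finishes at day 7.
Figure drafting has to wait for data cleaning (finishes day 7); literature review (finishes day 4). The latest of these is day 7, so figure drafting runs day 7 to 7 + 9 = day 16.
Revision cannot begin until figure drafting (finishes day 16, plus 3-day gap → day 19). It runs from day 19 to 19 + 1 = day 20.
Writing cannot start until figure drafting (finishes day 16); data cleaning (finishes day 7). The controlling bound is day 16, so writing finishes at 16 + 9 = day 25.
Formatting cannot start until writing (finishes day 25, plus 1-day gap → day 26); revision (finishes day 20, plus 2-day gap → day 22). The controlling bound is day 26, so formatting finishes at 26 + 9 = day 35.

35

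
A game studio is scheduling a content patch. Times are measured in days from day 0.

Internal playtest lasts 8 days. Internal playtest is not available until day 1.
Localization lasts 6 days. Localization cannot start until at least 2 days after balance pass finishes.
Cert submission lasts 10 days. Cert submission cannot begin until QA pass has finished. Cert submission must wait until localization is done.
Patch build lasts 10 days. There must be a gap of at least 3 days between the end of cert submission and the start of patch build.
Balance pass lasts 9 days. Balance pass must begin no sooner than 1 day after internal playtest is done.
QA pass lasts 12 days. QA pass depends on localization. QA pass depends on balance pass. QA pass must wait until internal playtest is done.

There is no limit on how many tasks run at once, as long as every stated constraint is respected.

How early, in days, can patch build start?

52

After its own release at day 1, internal playtest can start at day 1 and finishes at day 9.
Balance pass cannot begin until internal playtest (finishes day 9, plus 1-day gap → day 10). It runs from day 10 to 10 + 9 = day 19.
After balance pass (finishes day 19, plus 2-day gap → day 21), localization can start at day 21 and finishes at day 27.
QA pass has to wait for localization (finishes day 27); balance pass (finishes day 19); internal playtest (finishes day 9). The latest of these is day 27, so QA pass runs day 27 to 27 + 12 = day 39.
Cert submission needs all of QA pass (finishes day 39); localization (finishes day 27). That puts its earliest start at day 39; it finishes at 39 + 10 = day 49.
Patch build waits on cert submission (finishes day 49, plus 3-day gap → day 52), so the earliest it can start is day 52.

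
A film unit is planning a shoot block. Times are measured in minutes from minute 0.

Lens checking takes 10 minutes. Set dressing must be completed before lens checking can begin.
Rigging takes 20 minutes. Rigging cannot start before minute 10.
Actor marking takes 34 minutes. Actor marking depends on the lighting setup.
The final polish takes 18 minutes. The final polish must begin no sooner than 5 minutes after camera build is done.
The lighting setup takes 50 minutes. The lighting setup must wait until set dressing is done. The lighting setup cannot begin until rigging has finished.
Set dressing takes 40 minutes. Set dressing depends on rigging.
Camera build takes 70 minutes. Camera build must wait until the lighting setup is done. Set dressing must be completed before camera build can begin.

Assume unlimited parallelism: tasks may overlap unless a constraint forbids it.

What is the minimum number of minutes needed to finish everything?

213

Rigging waits on its own release at minute 10, so it starts at minute 10 and finishes at 10 + 20 = minute 30.
After rigging (finishes minute 30), set dressing can start at minute 30 and finishes at minute 70.
After set dressing (finishes minute 70), lens checking can start at minute 70 and finishes at minute 80.
For the lighting setup: set dressing (finishes minute 70); rigging (finishes minute 30). Taking the maximum gives a start of minute 70, and it finishes at 70 + 50 = minute 120.
Actor marking waits on the lighting setup (finishes minute 120), so it starts at minute 120 and finishes at 120 + 34 = minute 154.
For camera build: the lighting setup (finishes minute 120); set dressing (finishes minute 70). Taking the maximum gives a start of minute 120, and it finishes at 120 + 70 = minute 190.
After camera build (finishes minute 190, plus 5-minute gap → minute 195), the final polish can start at minute 195 and finishes at minute 213.
All tasks are finished once the last one completes. Finish times: Rigging at 30, Set dressing at 70, The lighting setup at 120, Camera build at 190, Lens checking at 80, Actor marking at 154, The final polish at 213. The latest is minute 213.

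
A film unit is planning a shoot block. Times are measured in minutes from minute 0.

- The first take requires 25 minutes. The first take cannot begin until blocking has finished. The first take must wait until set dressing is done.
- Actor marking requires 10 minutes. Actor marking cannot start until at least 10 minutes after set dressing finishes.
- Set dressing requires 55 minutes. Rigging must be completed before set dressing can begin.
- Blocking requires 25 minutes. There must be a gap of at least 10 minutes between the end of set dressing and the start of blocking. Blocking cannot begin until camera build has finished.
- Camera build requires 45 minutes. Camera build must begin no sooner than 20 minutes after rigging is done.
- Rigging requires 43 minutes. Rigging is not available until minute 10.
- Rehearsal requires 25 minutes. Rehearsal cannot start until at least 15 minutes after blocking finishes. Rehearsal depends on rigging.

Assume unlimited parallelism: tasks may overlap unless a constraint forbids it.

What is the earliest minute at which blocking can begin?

Rigging waits on its own release at minute 10, so it starts at minute 10 and finishes at 10 + 43 = minute 53.
After rigging (finishes minute 53, plus 20-minute gap → minute 73), camera build can start at minute 73 and finishes at minute 118.
Set dressing waits on rigging (finishes minute 53), so it starts at minute 53 and finishes at 53 + 55 = minute 108.
Blocking waits on set dressing (finishes minute 108, plus 10-minute gap → minute 118); camera build (finishes minute 118). The latest of these is minute 118, which is the earliest blocking can start.

118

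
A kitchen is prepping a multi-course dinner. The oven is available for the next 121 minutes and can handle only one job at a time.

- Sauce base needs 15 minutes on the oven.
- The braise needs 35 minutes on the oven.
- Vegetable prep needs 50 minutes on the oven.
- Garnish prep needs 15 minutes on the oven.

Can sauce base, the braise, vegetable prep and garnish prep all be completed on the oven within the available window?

Running back to back, the jobs need 15 + 35 + 50 + 15 = 115 minutes on the oven.
Since 115 ≤ 121, they fit within the window.

Yes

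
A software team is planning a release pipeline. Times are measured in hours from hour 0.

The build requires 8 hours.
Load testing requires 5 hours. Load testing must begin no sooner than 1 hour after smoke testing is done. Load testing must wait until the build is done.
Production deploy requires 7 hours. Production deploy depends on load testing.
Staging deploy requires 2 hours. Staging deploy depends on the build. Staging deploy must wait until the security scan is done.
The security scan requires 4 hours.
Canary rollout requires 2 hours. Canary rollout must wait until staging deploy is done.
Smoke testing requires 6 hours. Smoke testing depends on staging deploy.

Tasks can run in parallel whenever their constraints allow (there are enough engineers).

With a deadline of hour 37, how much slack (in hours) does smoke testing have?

The security scan has no prerequisites, so it starts at hour 0 and finishes at hour 4.
The build can start immediately at hour 0; it finishes at hour 8.
For staging deploy: the build (finishes hour 8); the security scan (finishes hour 4). Taking the maximum gives a start of hour 8, and it finishes at 8 + 2 = hour 10.
Smoke testing waits on staging deploy (finishes hour 10), so it starts at hour 10 and finishes at 10 + 6 = hour 16.

Working backward from the deadline:
To finish by hour 37, production deploy (duration 7) must start no later than hour 30.
Load testing must finish before production deploy (must start by hour 30). With a 5-hour duration, load testing must start by 30 − 5 = hour 25.
Smoke testing has to be done before load testing (must start by hour 25, minus 1-hour gap → hour 24). That means finishing by hour 24, i.e. starting by 24 − 6 = hour 18.
So smoke testing can start as early as hour 10 and as late as hour 18, giving 18 − 10 = 8 hours of slack.

8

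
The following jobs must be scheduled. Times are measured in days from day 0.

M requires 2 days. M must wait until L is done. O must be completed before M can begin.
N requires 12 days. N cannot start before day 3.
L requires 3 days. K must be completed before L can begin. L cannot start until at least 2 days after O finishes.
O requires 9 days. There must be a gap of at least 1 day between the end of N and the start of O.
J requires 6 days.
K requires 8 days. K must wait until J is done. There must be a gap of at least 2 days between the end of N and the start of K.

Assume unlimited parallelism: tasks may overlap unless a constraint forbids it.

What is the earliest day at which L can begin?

27

N waits on its own release at day 3, so it starts at day 3 and finishes at 3 + 12 = day 15.
O waits on N (finishes day 15, plus 1-day gap → day 16), so it starts at day 16 and finishes at 16 + 9 = day 25.
J has no prerequisites, so it starts at day 0 and finishes at day 6.
For K: J (finishes day 6); N (finishes day 15, plus 2-day gap → day 17). Taking the maximum gives a start of day 17, and it finishes at 17 + 8 = day 25.
L waits on K (finishes day 25); O (finishes day 25, plus 2-day gap → day 27). The latest of these is day 27, which is the earliest L can start.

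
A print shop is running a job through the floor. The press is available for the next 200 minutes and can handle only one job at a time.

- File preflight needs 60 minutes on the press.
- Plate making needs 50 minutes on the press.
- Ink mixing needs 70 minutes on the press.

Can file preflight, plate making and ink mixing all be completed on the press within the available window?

Yes

Running back to back, the jobs need 60 + 50 + 70 = 180 minutes on the press.
Since 180 ≤ 200, they fit within the window.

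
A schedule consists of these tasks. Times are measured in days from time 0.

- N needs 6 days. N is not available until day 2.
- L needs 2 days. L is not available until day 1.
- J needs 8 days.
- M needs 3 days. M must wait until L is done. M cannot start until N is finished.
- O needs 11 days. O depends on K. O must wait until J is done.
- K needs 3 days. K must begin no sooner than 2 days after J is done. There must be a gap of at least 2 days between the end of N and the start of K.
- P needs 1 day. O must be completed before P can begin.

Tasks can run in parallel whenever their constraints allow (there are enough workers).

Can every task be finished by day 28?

Yes

After its own release at day 2, N can start at day 2 and finishes at day 8.
After its own release at day 1, L can start at day 1 and finishes at day 3.
M needs all of L (finishes day 3); N (finishes day 8). That puts its earliest start at day 8; it finishes at 8 + 3 = day 11.
Nothing blocks J, so it runs from day 0 to day 8.
K has to wait for J (finishes day 8, plus 2-day gap → day 10); N (finishes day 8, plus 2-day gap → day 10). The latest of these is day 10, so K runs day 10 to 10 + 3 = day 13.
O needs all of K (finishes day 13); J (finishes day 8). That puts its earliest start at day 13; it finishes at 13 + 11 = day 24.
After O (finishes day 24), P can start at day 24 and finishes at day 25.
Every task is finished by day 25, which is no later than the deadline of 28, so the schedule is feasible.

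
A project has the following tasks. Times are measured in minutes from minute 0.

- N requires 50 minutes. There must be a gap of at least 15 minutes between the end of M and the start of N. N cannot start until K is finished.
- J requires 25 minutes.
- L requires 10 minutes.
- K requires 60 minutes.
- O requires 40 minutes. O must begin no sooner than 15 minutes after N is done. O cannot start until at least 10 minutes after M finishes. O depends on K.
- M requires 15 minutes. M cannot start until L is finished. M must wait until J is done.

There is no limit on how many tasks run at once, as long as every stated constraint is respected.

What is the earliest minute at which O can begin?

L has no prerequisites, so it starts at minute 0 and finishes at minute 10.
Nothing blocks K, so it runs from minute 0 to minute 60.
J can start immediately at minute 0; it finishes at minute 25.
M needs all of L (finishes minute 10); J (finishes minute 25). That puts its earliest start at minute 25; it finishes at 25 + 15 = minute 40.
N needs all of M (finishes minute 40, plus 15-minute gap → minute 55); K (finishes minute 60). That puts its earliest start at minute 60; it finishes at 60 + 50 = minute 110.
O waits on N (finishes minute 110, plus 15-minute gap → minute 125); M (finishes minute 40, plus 10-minute gap → minute 50); K (finishes minute 60). The latest of these is minute 125, which is the earliest O can start.

125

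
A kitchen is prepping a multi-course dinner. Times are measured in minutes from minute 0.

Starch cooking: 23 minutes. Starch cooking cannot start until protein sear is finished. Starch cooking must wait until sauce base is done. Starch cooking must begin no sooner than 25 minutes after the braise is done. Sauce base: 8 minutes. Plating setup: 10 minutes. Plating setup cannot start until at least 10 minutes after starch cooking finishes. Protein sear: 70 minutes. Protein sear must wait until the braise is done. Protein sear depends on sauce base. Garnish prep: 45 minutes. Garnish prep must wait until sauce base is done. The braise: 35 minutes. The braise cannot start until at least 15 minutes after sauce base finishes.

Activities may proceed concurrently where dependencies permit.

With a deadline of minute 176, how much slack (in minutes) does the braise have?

5

Sauce base can start immediately at minute 0; it finishes at minute 8.
The braise cannot begin until sauce base (finishes minute 8, plus 15-minute gap → minute 23). It runs from minute 23 to 23 + 35 = minute 58.

Working backward from the deadline:
Plating setup must finish by minute 176; it takes 10 minutes, so it must start by 176 − 10 = minute 166.
Starch cooking feeds into plating setup (must start by minute 166, minus 10-minute gap → minute 156); so starch cooking must finish by minute 156 and therefore start by minute 133.
Protein sear feeds into starch cooking (must start by minute 133); so protein sear must finish by minute 133 and therefore start by minute 63.
For the braise: protein sear (must start by minute 63); starch cooking (must start by minute 133, minus 25-minute gap → minute 108). The most restrictive is minute 63; with a 35-minute duration, the braise must start by minute 28.
So the braise can start as early as minute 23 and as late as minute 28, giving 28 − 23 = 5 minutes of slack.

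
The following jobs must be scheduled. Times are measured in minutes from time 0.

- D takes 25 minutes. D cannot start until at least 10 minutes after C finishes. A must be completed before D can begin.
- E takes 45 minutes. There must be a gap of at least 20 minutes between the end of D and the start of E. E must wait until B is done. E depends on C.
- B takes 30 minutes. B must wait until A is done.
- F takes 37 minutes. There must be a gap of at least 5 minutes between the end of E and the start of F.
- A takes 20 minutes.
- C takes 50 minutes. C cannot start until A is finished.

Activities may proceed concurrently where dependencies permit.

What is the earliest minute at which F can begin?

Nothing blocks A, so it runs from minute 0 to minute 20.
C waits on A (finishes minute 20), so it starts at minute 20 and finishes at 20 + 50 = minute 70.
D cannot start until C (finishes minute 70, plus 10-minute gap → minute 80); A (finishes minute 20). The controlling bound is minute 80, so D finishes at 80 + 25 = minute 105.
B cannot begin until A (finishes minute 20). It runs from minute 20 to 20 + 30 = minute 50.
E cannot start until D (finishes minute 105, plus 20-minute gap → minute 125); B (finishes minute 50); C (finishes minute 70). The controlling bound is minute 125, so E finishes at 125 + 45 = minute 170.
F waits on E (finishes minute 170, plus 5-minute gap → minute 175), so the earliest it can start is minute 175.

175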